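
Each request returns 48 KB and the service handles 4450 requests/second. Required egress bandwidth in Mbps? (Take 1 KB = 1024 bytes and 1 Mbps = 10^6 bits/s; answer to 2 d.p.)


Formula: Mbps = payload_bytes * RPS * 8 / 1e6
Payload per request = 48 KB = 48 * 1024 = 49152 bytes
Total bytes/sec = 49152 * 4450 = 218726400
Total bits/sec = 218726400 * 8 = 1749811200
Mbps = 1749811200 / 1e6 = 1749.81

1749.81 Mbps


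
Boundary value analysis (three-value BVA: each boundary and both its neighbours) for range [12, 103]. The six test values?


Range: [12, 103]
Boundaries: just below min, min, min+1, max-1, max, just above max
Values: [11, 12, 13, 102, 103, 104]

[11, 12, 13, 102, 103, 104]


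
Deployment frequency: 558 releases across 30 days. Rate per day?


Formula: deployments per day = releases / days
= 558 / 30
= 18.6 deploys/day
(equivalently, 130.2 deploys/week)

18.6 deploys/day


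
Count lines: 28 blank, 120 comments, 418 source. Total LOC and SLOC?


Total LOC = blank + comment + code
Total LOC = 28 + 120 + 418 = 566
SLOC (source only) = code = 418

Total LOC: 566, SLOC: 418


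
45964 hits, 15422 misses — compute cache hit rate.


Formula: hit rate = hits / (hits + misses) * 100
hit rate = 45964 / (45964 + 15422) * 100
hit rate = 45964 / 61386 * 100
hit rate = 74.88%

74.88%


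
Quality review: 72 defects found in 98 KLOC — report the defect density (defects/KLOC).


Defect density = defects / KLOC
Defect density = 72 / 98
Defect density = 0.735 defects/KLOC

0.735 defects/KLOC


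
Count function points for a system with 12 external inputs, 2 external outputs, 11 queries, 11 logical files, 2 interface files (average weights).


UFP = EI*4 + EO*5 + EQ*4 + ILF*10 + EIF*7
UFP = 12*4 + 2*5 + 11*4 + 11*10 + 2*7
UFP = 48 + 10 + 44 + 110 + 14
UFP = 226

226


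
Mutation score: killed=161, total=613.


Mutation score = killed / total * 100
Mutation score = 161 / 613 * 100
Mutation score = 26.26%

26.26%


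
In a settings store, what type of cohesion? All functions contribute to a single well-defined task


Reasoning: Best: single purpose
Type: Functional cohesion

Functional cohesion


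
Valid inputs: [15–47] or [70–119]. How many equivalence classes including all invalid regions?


Valid ranges: [15,47] and [70,119]
Class 1: x < 15 — invalid
Class 2: 15 ≤ x ≤ 47 — valid
Class 3: 47 < x < 70 — invalid (gap between ranges)
Class 4: 70 ≤ x ≤ 119 — valid
Class 5: x > 119 — invalid
Total equivalence classes: 5

5 equivalence classes


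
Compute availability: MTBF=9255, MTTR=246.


Availability = MTBF / (MTBF + MTTR)
Availability = 9255 / (9255 + 246)
Availability = 9255 / 9501
Availability = 97.4108%

97.4108%


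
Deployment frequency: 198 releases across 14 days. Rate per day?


Formula: deployments per day = releases / days
= 198 / 14
= 14.143 deploys/day
(equivalently, 99.0 deploys/week)

14.143 deploys/day


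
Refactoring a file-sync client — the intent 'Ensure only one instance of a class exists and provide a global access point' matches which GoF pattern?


This matches the Singleton pattern

Singleton


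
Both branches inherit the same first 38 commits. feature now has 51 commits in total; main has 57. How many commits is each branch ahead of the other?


Common ancestor: commit #38
feature commits after divergence: 51 - 38 = 13
main commits after divergence: 57 - 38 = 19
feature is 13 commits ahead of main
main is 19 commits ahead of feature

feature ahead: 13, main ahead: 19


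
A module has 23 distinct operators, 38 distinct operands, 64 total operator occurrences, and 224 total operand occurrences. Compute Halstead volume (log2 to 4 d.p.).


Formula: V = N * log2(η), where N = N1 + N2 and η = η1 + η2
η = 23 + 38 = 61
N = 64 + 224 = 288
log2(61) ≈ 5.9307
V = 288 * 5.9307 = 1708.04

1708.04


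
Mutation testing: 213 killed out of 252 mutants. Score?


Mutation score = killed / total * 100
Mutation score = 213 / 252 * 100
Mutation score = 84.52%

84.52%


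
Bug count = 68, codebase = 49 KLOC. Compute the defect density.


Defect density = defects / KLOC
Defect density = 68 / 49
Defect density = 1.388 defects/KLOC

1.388 defects/KLOC


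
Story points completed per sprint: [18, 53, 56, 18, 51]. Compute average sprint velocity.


Formula: Avg velocity = Total points / Number of sprints
Points: [18, 53, 56, 18, 51]
Sum = 18 + 53 + 56 + 18 + 51 = 196
Avg velocity = 196 / 5 = 39.2 points/sprint

39.2 points/sprint


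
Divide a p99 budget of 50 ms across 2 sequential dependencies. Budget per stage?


Formula: per_stage = total_budget / stages
per_stage = 50 / 2
per_stage = 25.0 ms

25.0 ms


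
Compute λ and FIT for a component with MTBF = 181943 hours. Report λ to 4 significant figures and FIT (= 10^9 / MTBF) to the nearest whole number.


Formula: λ = 1 / MTBF; FIT = λ × 1e9 = 1e9 / MTBF
λ = 1 / 181943 ≈ 5.496e-06 failures/hour
FIT = 1e9 / 181943 ≈ 5496 failures per 1e9 hours (nearest whole number)

λ = 5.496e-06 /h, FIT = 5496


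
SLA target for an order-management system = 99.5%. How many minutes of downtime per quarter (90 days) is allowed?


Formula: allowed downtime = period * (100 - SLA) / 100
Period (quarter (90 days)) = 129600 minutes
Unavailability fraction = (100 - 99.5) / 100
Allowed downtime = 129600 * (100 - 99.5) / 100
Allowed downtime = 648.0 minutes

648.0 minutes


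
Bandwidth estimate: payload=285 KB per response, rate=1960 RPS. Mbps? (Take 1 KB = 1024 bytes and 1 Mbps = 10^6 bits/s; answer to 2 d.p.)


Formula: Mbps = payload_bytes * RPS * 8 / 1e6
Payload per request = 285 KB = 285 * 1024 = 291840 bytes
Total bytes/sec = 291840 * 1960 = 572006400
Total bits/sec = 572006400 * 8 = 4576051200
Mbps = 4576051200 / 1e6 = 4576.05

4576.05 Mbps


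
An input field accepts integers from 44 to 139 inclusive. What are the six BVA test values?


Range: [44, 139]
Boundaries: just below min, min, min+1, max-1, max, just above max
Values: [43, 44, 45, 138, 139, 140]

[43, 44, 45, 138, 139, 140]


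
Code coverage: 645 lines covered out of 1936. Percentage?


Coverage = covered / total * 100
Coverage = 645 / 1936 * 100
Coverage = 33.32%

33.32%


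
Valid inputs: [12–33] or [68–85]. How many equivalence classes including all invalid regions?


Valid ranges: [12,33] and [68,85]
Class 1: x < 12 — invalid
Class 2: 12 ≤ x ≤ 33 — valid
Class 3: 33 < x < 68 — invalid (gap between ranges)
Class 4: 68 ≤ x ≤ 85 — valid
Class 5: x > 85 — invalid
Total equivalence classes: 5

5 equivalence classes


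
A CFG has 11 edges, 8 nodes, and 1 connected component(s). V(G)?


Formula: V(G) = E - N + 2P
V(G) = 11 - 8 + 2*1
V(G) = 3 + 2
V(G) = 5

5


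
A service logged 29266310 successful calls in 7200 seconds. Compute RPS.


Formula: throughput = requests / seconds
throughput = 29266310 / 7200
throughput = 4064.77 requests/second

4064.77 requests/second


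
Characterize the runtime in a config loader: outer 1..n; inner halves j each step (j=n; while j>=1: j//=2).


Reasoning: n times log n
Complexity: O(n log n)

O(n log n)


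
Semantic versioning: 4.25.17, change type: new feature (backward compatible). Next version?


Current: 4.25.17
Change category: 'new feature (backward compatible)' → minor bump
SemVer rule: minor bump → increment MINOR, reset PATCH to 0 (MAJOR unchanged)
New: 4.26.0

4.26.0


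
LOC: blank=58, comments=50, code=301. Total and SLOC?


Total LOC = blank + comment + code
Total LOC = 58 + 50 + 301 = 409
SLOC (source only) = code = 301

Total LOC: 409, SLOC: 301


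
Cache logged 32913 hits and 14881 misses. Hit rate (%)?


Formula: hit rate = hits / (hits + misses) * 100
hit rate = 32913 / (32913 + 14881) * 100
hit rate = 32913 / 47794 * 100
hit rate = 68.86%

68.86%


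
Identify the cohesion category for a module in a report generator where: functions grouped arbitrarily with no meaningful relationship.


Reasoning: Worst: random grouping
Type: Coincidental cohesion

Coincidental cohesion


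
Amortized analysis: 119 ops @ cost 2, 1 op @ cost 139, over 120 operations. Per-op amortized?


Formula: Amortized cost = Total cost / Operations
Total cost = (119 * 2) + (1 * 139)
Total cost = 238 + 139 = 377
Amortized = 377 / 120 = 3.1417

3.1417


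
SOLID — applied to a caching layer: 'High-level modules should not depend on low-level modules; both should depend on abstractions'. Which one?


This describes the Dependency Inversion Principle (DIP)

Dependency Inversion Principle (DIP)


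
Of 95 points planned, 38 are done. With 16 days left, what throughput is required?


Formula: Required rate = Remaining points / Days left
Remaining = 95 - 38 = 57 points
Required rate = 57 / 16 = 3.56 points/day

3.56 points/day


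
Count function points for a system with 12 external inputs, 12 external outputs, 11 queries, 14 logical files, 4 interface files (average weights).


UFP = EI*4 + EO*5 + EQ*4 + ILF*10 + EIF*7
UFP = 12*4 + 12*5 + 11*4 + 14*10 + 4*7
UFP = 48 + 60 + 44 + 140 + 28
UFP = 320

320


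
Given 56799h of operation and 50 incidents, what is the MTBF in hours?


Formula: MTBF = Total operating time / Number of failures
MTBF = 56799 / 50
MTBF = 1135.98 hours

1135.98 hours


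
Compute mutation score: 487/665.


Mutation score = killed / total * 100
Mutation score = 487 / 665 * 100
Mutation score = 73.23%

73.23%


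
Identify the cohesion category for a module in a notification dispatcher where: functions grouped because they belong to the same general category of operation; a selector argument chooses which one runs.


Reasoning: Grouped by category of activity, not by data or sequence
Type: Logical cohesion

Logical cohesion


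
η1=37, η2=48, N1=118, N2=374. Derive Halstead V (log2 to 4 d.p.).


Formula: V = N * log2(η), where N = N1 + N2 and η = η1 + η2
η = 37 + 48 = 85
N = 118 + 374 = 492
log2(85) ≈ 6.4094
V = 492 * 6.4094 = 3153.42

3153.42


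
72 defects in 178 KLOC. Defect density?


Defect density = defects / KLOC
Defect density = 72 / 178
Defect density = 0.404 defects/KLOC

0.404 defects/KLOC


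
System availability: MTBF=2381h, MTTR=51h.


Availability = MTBF / (MTBF + MTTR)
Availability = 2381 / (2381 + 51)
Availability = 2381 / 2432
Availability = 97.903%

97.903%


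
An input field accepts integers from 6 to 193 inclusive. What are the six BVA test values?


Range: [6, 193]
Boundaries: just below min, min, min+1, max-1, max, just above max
Values: [5, 6, 7, 192, 193, 194]

[5, 6, 7, 192, 193, 194]


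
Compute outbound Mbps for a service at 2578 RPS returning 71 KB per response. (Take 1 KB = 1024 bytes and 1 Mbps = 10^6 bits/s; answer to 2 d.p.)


Formula: Mbps = payload_bytes * RPS * 8 / 1e6
Payload per request = 71 KB = 71 * 1024 = 72704 bytes
Total bytes/sec = 72704 * 2578 = 187430912
Total bits/sec = 187430912 * 8 = 1499447296
Mbps = 1499447296 / 1e6 = 1499.45

1499.45 Mbps


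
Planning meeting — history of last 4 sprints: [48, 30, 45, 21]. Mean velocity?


Formula: Avg velocity = Total points / Number of sprints
Points: [48, 30, 45, 21]
Sum = 48 + 30 + 45 + 21 = 144
Avg velocity = 144 / 4 = 36.0 points/sprint

36.0 points/sprint


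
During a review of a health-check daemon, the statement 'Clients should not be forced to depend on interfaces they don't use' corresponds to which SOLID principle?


This describes the Interface Segregation Principle (ISP)

Interface Segregation Principle (ISP)


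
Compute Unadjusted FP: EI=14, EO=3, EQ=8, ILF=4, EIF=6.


UFP = EI*4 + EO*5 + EQ*4 + ILF*10 + EIF*7
UFP = 14*4 + 3*5 + 8*4 + 4*10 + 6*7
UFP = 56 + 15 + 32 + 40 + 42
UFP = 185

185


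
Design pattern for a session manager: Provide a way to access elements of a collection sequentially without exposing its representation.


This matches the Iterator pattern

Iterator


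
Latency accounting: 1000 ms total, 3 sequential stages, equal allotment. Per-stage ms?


Formula: per_stage = total_budget / stages
per_stage = 1000 / 3
per_stage = 333.33 ms

333.33 ms


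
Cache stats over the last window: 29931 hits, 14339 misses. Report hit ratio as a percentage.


Formula: hit rate = hits / (hits + misses) * 100
hit rate = 29931 / (29931 + 14339) * 100
hit rate = 29931 / 44270 * 100
hit rate = 67.61%

67.61%


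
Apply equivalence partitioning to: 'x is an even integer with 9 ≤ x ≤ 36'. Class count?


Constraint: even integers in [9, 36]
Class 1: x < 9 — out-of-range invalid
Class 2: x in [9,36] but odd — wrong type invalid
Class 3: x in [9,36] and even — valid
Class 4: x > 36 — out-of-range invalid
Total equivalence classes: 4

4 equivalence classes


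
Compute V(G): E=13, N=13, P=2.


Formula: V(G) = E - N + 2P
V(G) = 13 - 13 + 2*2
V(G) = 0 + 4
V(G) = 4

4


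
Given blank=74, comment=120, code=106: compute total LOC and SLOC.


Total LOC = blank + comment + code
Total LOC = 74 + 120 + 106 = 300
SLOC (source only) = code = 106

Total LOC: 300, SLOC: 106


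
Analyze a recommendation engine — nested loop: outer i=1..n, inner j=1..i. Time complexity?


Reasoning: triangle: n(n+1)/2 ~ n^2/2
Complexity: O(n^2)

O(n^2)


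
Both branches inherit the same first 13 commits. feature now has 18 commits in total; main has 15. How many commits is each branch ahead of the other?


Common ancestor: commit #13
feature commits after divergence: 18 - 13 = 5
main commits after divergence: 15 - 13 = 2
feature is 5 commits ahead of main
main is 2 commits ahead of feature

feature ahead: 5, main ahead: 2


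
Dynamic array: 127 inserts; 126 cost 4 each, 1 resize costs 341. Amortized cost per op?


Formula: Amortized cost = Total cost / Operations
Total cost = (126 * 4) + (1 * 341)
Total cost = 504 + 341 = 845
Amortized = 845 / 127 = 6.6535

6.6535


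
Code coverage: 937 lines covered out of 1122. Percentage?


Coverage = covered / total * 100
Coverage = 937 / 1122 * 100
Coverage = 83.51%

83.51%


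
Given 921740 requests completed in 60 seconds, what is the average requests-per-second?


Formula: throughput = requests / seconds
throughput = 921740 / 60
throughput = 15362.33 requests/second

15362.33 requests/second


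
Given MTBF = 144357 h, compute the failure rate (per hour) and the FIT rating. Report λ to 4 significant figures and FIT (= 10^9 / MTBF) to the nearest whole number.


Formula: λ = 1 / MTBF; FIT = λ × 1e9 = 1e9 / MTBF
λ = 1 / 144357 ≈ 6.927e-06 failures/hour
FIT = 1e9 / 144357 ≈ 6927 failures per 1e9 hours (nearest whole number)

λ = 6.927e-06 /h, FIT = 6927


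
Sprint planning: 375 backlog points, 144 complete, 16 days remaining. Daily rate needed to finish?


Formula: Required rate = Remaining points / Days left
Remaining = 375 - 144 = 231 points
Required rate = 231 / 16 = 14.44 points/day

14.44 points/day


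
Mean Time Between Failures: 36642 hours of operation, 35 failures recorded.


Formula: MTBF = Total operating time / Number of failures
MTBF = 36642 / 35
MTBF = 1046.91 hours

1046.91 hours


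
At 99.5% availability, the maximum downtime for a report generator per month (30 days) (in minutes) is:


Formula: allowed downtime = period * (100 - SLA) / 100
Period (month (30 days)) = 43200 minutes
Unavailability fraction = (100 - 99.5) / 100
Allowed downtime = 43200 * (100 - 99.5) / 100
Allowed downtime = 216.0 minutes

216.0 minutes


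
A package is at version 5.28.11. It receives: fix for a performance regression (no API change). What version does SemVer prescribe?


Current: 5.28.11
Change category: 'fix for a performance regression (no API change)' → patch bump
SemVer rule: patch bump → increment PATCH (MAJOR and MINOR unchanged)
New: 5.28.12

5.28.12


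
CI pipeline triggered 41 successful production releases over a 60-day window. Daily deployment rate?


Formula: deployments per day = releases / days
= 41 / 60
= 0.683 deploys/day
(equivalently, 4.78 deploys/week)

0.683 deploys/day


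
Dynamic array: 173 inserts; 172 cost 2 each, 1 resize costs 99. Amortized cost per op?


Formula: Amortized cost = Total cost / Operations
Total cost = (172 * 2) + (1 * 99)
Total cost = 344 + 99 = 443
Amortized = 443 / 173 = 2.5607

2.5607


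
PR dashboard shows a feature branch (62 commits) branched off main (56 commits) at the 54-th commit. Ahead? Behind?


Common ancestor: commit #54
feature commits after divergence: 62 - 54 = 8
main commits after divergence: 56 - 54 = 2
feature is 8 commits ahead of main
main is 2 commits ahead of feature

feature ahead: 8, main ahead: 2


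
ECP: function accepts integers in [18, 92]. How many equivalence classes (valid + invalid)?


Valid range: [18, 92]
Class 1: x < 18 — invalid
Class 2: 18 ≤ x ≤ 92 — valid
Class 3: x > 92 — invalid
Total equivalence classes: 3

3 equivalence classes


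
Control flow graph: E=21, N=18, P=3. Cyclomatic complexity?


Formula: V(G) = E - N + 2P
V(G) = 21 - 18 + 2*3
V(G) = 3 + 6
V(G) = 9

9


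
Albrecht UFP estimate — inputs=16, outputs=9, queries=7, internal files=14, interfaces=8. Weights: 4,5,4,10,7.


UFP = EI*4 + EO*5 + EQ*4 + ILF*10 + EIF*7
UFP = 16*4 + 9*5 + 7*4 + 14*10 + 8*7
UFP = 64 + 45 + 28 + 140 + 56
UFP = 333

333


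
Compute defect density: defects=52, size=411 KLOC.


Defect density = defects / KLOC
Defect density = 52 / 411
Defect density = 0.127 defects/KLOC

0.127 defects/KLOC


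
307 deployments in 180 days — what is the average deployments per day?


Formula: deployments per day = releases / days
= 307 / 180
= 1.706 deploys/day
(equivalently, 11.94 deploys/week)

1.706 deploys/day


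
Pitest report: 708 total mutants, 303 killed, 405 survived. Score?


Mutation score = killed / total * 100
Mutation score = 303 / 708 * 100
Mutation score = 42.8%

42.8%


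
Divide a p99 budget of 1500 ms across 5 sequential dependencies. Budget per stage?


Formula: per_stage = total_budget / stages
per_stage = 1500 / 5
per_stage = 300.0 ms

300.0 ms


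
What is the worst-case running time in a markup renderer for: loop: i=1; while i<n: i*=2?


Reasoning: i doubles each step so iterations are log2(n)
Complexity: O(log n)

O(log n)


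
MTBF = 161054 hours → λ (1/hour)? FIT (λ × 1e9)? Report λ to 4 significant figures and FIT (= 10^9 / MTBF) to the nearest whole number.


Formula: λ = 1 / MTBF; FIT = λ × 1e9 = 1e9 / MTBF
λ = 1 / 161054 ≈ 6.209e-06 failures/hour
FIT = 1e9 / 161054 ≈ 6209 failures per 1e9 hours (nearest whole number)

λ = 6.209e-06 /h, FIT = 6209


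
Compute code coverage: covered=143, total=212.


Coverage = covered / total * 100
Coverage = 143 / 212 * 100
Coverage = 67.45%

67.45%


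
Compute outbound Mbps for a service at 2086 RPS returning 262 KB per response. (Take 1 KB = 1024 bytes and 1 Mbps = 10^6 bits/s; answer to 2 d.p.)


Formula: Mbps = payload_bytes * RPS * 8 / 1e6
Payload per request = 262 KB = 262 * 1024 = 268288 bytes
Total bytes/sec = 268288 * 2086 = 559648768
Total bits/sec = 559648768 * 8 = 4477190144
Mbps = 4477190144 / 1e6 = 4477.19

4477.19 Mbps


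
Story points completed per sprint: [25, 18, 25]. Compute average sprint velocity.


Formula: Avg velocity = Total points / Number of sprints
Points: [25, 18, 25]
Sum = 25 + 18 + 25 = 68
Avg velocity = 68 / 3 = 22.67 points/sprint

22.67 points/sprint


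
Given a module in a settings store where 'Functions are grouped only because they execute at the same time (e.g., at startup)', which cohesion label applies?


Reasoning: Related by timing only
Type: Temporal cohesion

Temporal cohesion


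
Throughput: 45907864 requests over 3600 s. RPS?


Formula: throughput = requests / seconds
throughput = 45907864 / 3600
throughput = 12752.18 requests/second

12752.18 requests/second


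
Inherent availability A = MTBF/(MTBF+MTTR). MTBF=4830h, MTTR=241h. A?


Availability = MTBF / (MTBF + MTTR)
Availability = 4830 / (4830 + 241)
Availability = 4830 / 5071
Availability = 95.2475%

95.2475%


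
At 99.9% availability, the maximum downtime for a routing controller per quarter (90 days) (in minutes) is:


Formula: allowed downtime = period * (100 - SLA) / 100
Period (quarter (90 days)) = 129600 minutes
Unavailability fraction = (100 - 99.9) / 100
Allowed downtime = 129600 * (100 - 99.9) / 100
Allowed downtime = 129.6 minutes

129.6 minutes


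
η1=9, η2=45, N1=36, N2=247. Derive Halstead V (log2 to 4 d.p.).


Formula: V = N * log2(η), where N = N1 + N2 and η = η1 + η2
η = 9 + 45 = 54
N = 36 + 247 = 283
log2(54) ≈ 5.7549
V = 283 * 5.7549 = 1628.64

1628.64


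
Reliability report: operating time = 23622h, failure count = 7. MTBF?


Formula: MTBF = Total operating time / Number of failures
MTBF = 23622 / 7
MTBF = 3374.57 hours

3374.57 hours


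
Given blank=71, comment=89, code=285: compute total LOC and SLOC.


Total LOC = blank + comment + code
Total LOC = 71 + 89 + 285 = 445
SLOC (source only) = code = 285

Total LOC: 445, SLOC: 285


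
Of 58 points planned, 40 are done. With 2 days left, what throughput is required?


Formula: Required rate = Remaining points / Days left
Remaining = 58 - 40 = 18 points
Required rate = 18 / 2 = 9.0 points/day

9.0 points/day


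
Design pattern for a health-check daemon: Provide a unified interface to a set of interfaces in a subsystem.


This matches the Facade pattern

Facade


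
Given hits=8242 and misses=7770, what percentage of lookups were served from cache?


Formula: hit rate = hits / (hits + misses) * 100
hit rate = 8242 / (8242 + 7770) * 100
hit rate = 8242 / 16012 * 100
hit rate = 51.47%

51.47%


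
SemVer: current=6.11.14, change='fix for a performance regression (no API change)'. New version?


Current: 6.11.14
Change category: 'fix for a performance regression (no API change)' → patch bump
SemVer rule: patch bump → increment PATCH (MAJOR and MINOR unchanged)
New: 6.11.15

6.11.15


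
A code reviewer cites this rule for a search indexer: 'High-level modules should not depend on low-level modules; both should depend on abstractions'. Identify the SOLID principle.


This describes the Dependency Inversion Principle (DIP)

Dependency Inversion Principle (DIP)


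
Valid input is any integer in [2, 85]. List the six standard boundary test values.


Range: [2, 85]
Boundaries: just below min, min, min+1, max-1, max, just above max
Values: [1, 2, 3, 84, 85, 86]

[1, 2, 3, 84, 85, 86]


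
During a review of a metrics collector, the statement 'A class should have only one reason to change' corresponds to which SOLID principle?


This describes the Single Responsibility Principle (SRP)

Single Responsibility Principle (SRP)


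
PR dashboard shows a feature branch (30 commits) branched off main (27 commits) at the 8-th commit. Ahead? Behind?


Common ancestor: commit #8
feature commits after divergence: 30 - 8 = 22
main commits after divergence: 27 - 8 = 19
feature is 22 commits ahead of main
main is 19 commits ahead of feature

feature ahead: 22, main ahead: 19


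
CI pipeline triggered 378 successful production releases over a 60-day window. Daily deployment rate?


Formula: deployments per day = releases / days
= 378 / 60
= 6.3 deploys/day
(equivalently, 44.1 deploys/week)

6.3 deploys/day


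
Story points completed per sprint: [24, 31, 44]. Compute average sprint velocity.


Formula: Avg velocity = Total points / Number of sprints
Points: [24, 31, 44]
Sum = 24 + 31 + 44 = 99
Avg velocity = 99 / 3 = 33.0 points/sprint

33.0 points/sprint


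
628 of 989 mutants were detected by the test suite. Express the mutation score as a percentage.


Mutation score = killed / total * 100
Mutation score = 628 / 989 * 100
Mutation score = 63.5%

63.5%


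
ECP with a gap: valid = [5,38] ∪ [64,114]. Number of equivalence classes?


Valid ranges: [5,38] and [64,114]
Class 1: x < 5 — invalid
Class 2: 5 ≤ x ≤ 38 — valid
Class 3: 38 < x < 64 — invalid (gap between ranges)
Class 4: 64 ≤ x ≤ 114 — valid
Class 5: x > 114 — invalid
Total equivalence classes: 5

5 equivalence classes


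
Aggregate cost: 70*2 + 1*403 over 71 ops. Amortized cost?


Formula: Amortized cost = Total cost / Operations
Total cost = (70 * 2) + (1 * 403)
Total cost = 140 + 403 = 543
Amortized = 543 / 71 = 7.6479

7.6479


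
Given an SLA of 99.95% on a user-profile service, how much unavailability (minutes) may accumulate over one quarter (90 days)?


Formula: allowed downtime = period * (100 - SLA) / 100
Period (quarter (90 days)) = 129600 minutes
Unavailability fraction = (100 - 99.95) / 100
Allowed downtime = 129600 * (100 - 99.95) / 100
Allowed downtime = 64.8 minutes

64.8 minutes


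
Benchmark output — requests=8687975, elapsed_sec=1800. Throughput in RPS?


Formula: throughput = requests / seconds
throughput = 8687975 / 1800
throughput = 4826.65 requests/second

4826.65 requests/second


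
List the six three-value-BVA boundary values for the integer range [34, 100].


Range: [34, 100]
Boundaries: just below min, min, min+1, max-1, max, just above max
Values: [33, 34, 35, 99, 100, 101]

[33, 34, 35, 99, 100, 101]


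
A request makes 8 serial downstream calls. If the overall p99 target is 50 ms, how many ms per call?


Formula: per_stage = total_budget / stages
per_stage = 50 / 8
per_stage = 6.25 ms

6.25 ms


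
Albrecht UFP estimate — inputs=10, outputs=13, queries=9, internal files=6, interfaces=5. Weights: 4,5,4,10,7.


UFP = EI*4 + EO*5 + EQ*4 + ILF*10 + EIF*7
UFP = 10*4 + 13*5 + 9*4 + 6*10 + 5*7
UFP = 40 + 65 + 36 + 60 + 35
UFP = 236

236


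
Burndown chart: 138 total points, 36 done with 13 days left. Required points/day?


Formula: Required rate = Remaining points / Days left
Remaining = 138 - 36 = 102 points
Required rate = 102 / 13 = 7.85 points/day

7.85 points/day


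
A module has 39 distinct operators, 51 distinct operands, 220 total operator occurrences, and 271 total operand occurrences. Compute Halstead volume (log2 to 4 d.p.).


Formula: V = N * log2(η), where N = N1 + N2 and η = η1 + η2
η = 39 + 51 = 90
N = 220 + 271 = 491
log2(90) ≈ 6.4919
V = 491 * 6.4919 = 3187.52

3187.52


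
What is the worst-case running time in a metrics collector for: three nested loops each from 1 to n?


Reasoning: three levels of nesting over n
Complexity: O(n^3)

O(n^3)


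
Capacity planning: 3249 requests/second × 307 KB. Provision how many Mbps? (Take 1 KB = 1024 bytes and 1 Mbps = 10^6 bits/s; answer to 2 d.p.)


Formula: Mbps = payload_bytes * RPS * 8 / 1e6
Payload per request = 307 KB = 307 * 1024 = 314368 bytes
Total bytes/sec = 314368 * 3249 = 1021381632
Total bits/sec = 1021381632 * 8 = 8171053056
Mbps = 8171053056 / 1e6 = 8171.05

8171.05 Mbps


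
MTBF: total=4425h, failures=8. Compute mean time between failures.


Formula: MTBF = Total operating time / Number of failures
MTBF = 4425 / 8
MTBF = 553.13 hours

553.13 hours


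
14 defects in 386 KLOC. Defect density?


Defect density = defects / KLOC
Defect density = 14 / 386
Defect density = 0.036 defects/KLOC

0.036 defects/KLOC


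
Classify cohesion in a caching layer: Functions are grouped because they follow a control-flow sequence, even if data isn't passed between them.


Reasoning: Grouped by order of execution within a routine, not by data flow
Type: Procedural cohesion

Procedural cohesion


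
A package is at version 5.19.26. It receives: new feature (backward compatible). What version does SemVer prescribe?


Current: 5.19.26
Change category: 'new feature (backward compatible)' → minor bump
SemVer rule: minor bump → increment MINOR, reset PATCH to 0 (MAJOR unchanged)
New: 5.20.0

5.20.0


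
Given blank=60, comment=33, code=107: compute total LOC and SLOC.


Total LOC = blank + comment + code
Total LOC = 60 + 33 + 107 = 200
SLOC (source only) = code = 107

Total LOC: 200, SLOC: 107


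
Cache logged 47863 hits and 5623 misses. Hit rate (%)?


Formula: hit rate = hits / (hits + misses) * 100
hit rate = 47863 / (47863 + 5623) * 100
hit rate = 47863 / 53486 * 100
hit rate = 89.49%

89.49%


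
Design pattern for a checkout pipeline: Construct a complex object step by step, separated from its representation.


This matches the Builder pattern

Builder


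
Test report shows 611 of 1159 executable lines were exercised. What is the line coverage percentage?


Coverage = covered / total * 100
Coverage = 611 / 1159 * 100
Coverage = 52.72%

52.72%


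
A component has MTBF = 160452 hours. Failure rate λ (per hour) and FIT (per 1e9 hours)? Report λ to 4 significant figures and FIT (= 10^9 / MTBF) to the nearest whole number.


Formula: λ = 1 / MTBF; FIT = λ × 1e9 = 1e9 / MTBF
λ = 1 / 160452 ≈ 6.232e-06 failures/hour
FIT = 1e9 / 160452 ≈ 6232 failures per 1e9 hours (nearest whole number)

λ = 6.232e-06 /h, FIT = 6232


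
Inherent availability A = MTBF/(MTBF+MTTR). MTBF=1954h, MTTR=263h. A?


Availability = MTBF / (MTBF + MTTR)
Availability = 1954 / (1954 + 263)
Availability = 1954 / 2217
Availability = 88.1371%

88.1371%


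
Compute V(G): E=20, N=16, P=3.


Formula: V(G) = E - N + 2P
V(G) = 20 - 16 + 2*3
V(G) = 4 + 6
V(G) = 10

10


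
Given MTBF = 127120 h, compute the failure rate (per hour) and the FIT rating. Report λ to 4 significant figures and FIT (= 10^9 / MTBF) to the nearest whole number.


Formula: λ = 1 / MTBF; FIT = λ × 1e9 = 1e9 / MTBF
λ = 1 / 127120 ≈ 7.867e-06 failures/hour
FIT = 1e9 / 127120 ≈ 7867 failures per 1e9 hours (nearest whole number)

λ = 7.867e-06 /h, FIT = 7867


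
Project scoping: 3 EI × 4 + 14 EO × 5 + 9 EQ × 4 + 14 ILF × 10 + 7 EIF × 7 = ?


UFP = EI*4 + EO*5 + EQ*4 + ILF*10 + EIF*7
UFP = 3*4 + 14*5 + 9*4 + 14*10 + 7*7
UFP = 12 + 70 + 36 + 140 + 49
UFP = 307

307


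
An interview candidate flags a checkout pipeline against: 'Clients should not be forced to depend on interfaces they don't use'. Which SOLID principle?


This describes the Interface Segregation Principle (ISP)

Interface Segregation Principle (ISP)


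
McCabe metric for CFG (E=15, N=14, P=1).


Formula: V(G) = E - N + 2P
V(G) = 15 - 14 + 2*1
V(G) = 1 + 2
V(G) = 3

3


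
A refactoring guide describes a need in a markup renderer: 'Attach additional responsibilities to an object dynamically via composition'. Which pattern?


This matches the Decorator pattern

Decorator


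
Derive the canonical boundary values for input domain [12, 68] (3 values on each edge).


Range: [12, 68]
Boundaries: just below min, min, min+1, max-1, max, just above max
Values: [11, 12, 13, 67, 68, 69]

[11, 12, 13, 67, 68, 69]


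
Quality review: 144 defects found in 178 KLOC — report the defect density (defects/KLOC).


Defect density = defects / KLOC
Defect density = 144 / 178
Defect density = 0.809 defects/KLOC

0.809 defects/KLOC


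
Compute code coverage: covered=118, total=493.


Coverage = covered / total * 100
Coverage = 118 / 493 * 100
Coverage = 23.94%

23.94%


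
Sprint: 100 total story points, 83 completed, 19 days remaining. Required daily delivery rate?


Formula: Required rate = Remaining points / Days left
Remaining = 100 - 83 = 17 points
Required rate = 17 / 19 = 0.89 points/day

0.89 points/day


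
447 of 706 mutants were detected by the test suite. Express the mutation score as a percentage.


Mutation score = killed / total * 100
Mutation score = 447 / 706 * 100
Mutation score = 63.31%

63.31%


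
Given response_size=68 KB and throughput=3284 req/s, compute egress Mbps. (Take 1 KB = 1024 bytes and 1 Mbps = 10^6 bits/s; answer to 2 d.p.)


Formula: Mbps = payload_bytes * RPS * 8 / 1e6
Payload per request = 68 KB = 68 * 1024 = 69632 bytes
Total bytes/sec = 69632 * 3284 = 228671488
Total bits/sec = 228671488 * 8 = 1829371904
Mbps = 1829371904 / 1e6 = 1829.37

1829.37 Mbps


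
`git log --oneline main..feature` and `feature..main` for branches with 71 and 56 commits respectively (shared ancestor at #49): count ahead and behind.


Common ancestor: commit #49
feature commits after divergence: 71 - 49 = 22
main commits after divergence: 56 - 49 = 7
feature is 22 commits ahead of main
main is 7 commits ahead of feature

feature ahead: 22, main ahead: 7


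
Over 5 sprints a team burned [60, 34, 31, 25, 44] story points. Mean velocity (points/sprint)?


Formula: Avg velocity = Total points / Number of sprints
Points: [60, 34, 31, 25, 44]
Sum = 60 + 34 + 31 + 25 + 44 = 194
Avg velocity = 194 / 5 = 38.8 points/sprint

38.8 points/sprint


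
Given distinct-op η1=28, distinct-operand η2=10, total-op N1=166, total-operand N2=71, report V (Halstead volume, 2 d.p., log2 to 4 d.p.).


Formula: V = N * log2(η), where N = N1 + N2 and η = η1 + η2
η = 28 + 10 = 38
N = 166 + 71 = 237
log2(38) ≈ 5.2479
V = 237 * 5.2479 = 1243.75

1243.75


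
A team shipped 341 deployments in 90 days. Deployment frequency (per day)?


Formula: deployments per day = releases / days
= 341 / 90
= 3.789 deploys/day
(equivalently, 26.52 deploys/week)

3.789 deploys/day


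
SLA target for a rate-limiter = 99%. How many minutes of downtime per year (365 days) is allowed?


Formula: allowed downtime = period * (100 - SLA) / 100
Period (year (365 days)) = 525600 minutes
Unavailability fraction = (100 - 99.0) / 100
Allowed downtime = 525600 * (100 - 99.0) / 100
Allowed downtime = 5256.0 minutes

5256.0 minutes


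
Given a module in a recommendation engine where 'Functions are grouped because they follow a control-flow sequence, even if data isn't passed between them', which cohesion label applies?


Reasoning: Grouped by order of execution within a routine, not by data flow
Type: Procedural cohesion

Procedural cohesion


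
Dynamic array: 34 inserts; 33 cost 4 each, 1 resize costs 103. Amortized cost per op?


Formula: Amortized cost = Total cost / Operations
Total cost = (33 * 4) + (1 * 103)
Total cost = 132 + 103 = 235
Amortized = 235 / 34 = 6.9118

6.9118


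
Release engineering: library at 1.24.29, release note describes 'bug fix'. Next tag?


Current: 1.24.29
Change category: 'bug fix' → patch bump
SemVer rule: patch bump → increment PATCH (MAJOR and MINOR unchanged)
New: 1.24.30

1.24.30


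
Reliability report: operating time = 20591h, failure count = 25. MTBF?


Formula: MTBF = Total operating time / Number of failures
MTBF = 20591 / 25
MTBF = 823.64 hours

823.64 hours


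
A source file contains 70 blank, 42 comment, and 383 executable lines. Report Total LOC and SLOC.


Total LOC = blank + comment + code
Total LOC = 70 + 42 + 383 = 495
SLOC (source only) = code = 383

Total LOC: 495, SLOC: 383


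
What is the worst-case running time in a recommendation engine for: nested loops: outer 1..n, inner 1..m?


Reasoning: product of independent bounds
Complexity: O(n*m)

O(n*m)


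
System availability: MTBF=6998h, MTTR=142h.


Availability = MTBF / (MTBF + MTTR)
Availability = 6998 / (6998 + 142)
Availability = 6998 / 7140
Availability = 98.0112%

98.0112%


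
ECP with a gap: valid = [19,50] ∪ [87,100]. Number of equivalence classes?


Valid ranges: [19,50] and [87,100]
Class 1: x < 19 — invalid
Class 2: 19 ≤ x ≤ 50 — valid
Class 3: 50 < x < 87 — invalid (gap between ranges)
Class 4: 87 ≤ x ≤ 100 — valid
Class 5: x > 100 — invalid
Total equivalence classes: 5

5 equivalence classes


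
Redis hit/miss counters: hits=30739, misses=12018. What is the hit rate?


Formula: hit rate = hits / (hits + misses) * 100
hit rate = 30739 / (30739 + 12018) * 100
hit rate = 30739 / 42757 * 100
hit rate = 71.89%

71.89%


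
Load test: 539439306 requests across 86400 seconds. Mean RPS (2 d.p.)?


Formula: throughput = requests / seconds
throughput = 539439306 / 86400
throughput = 6243.51 requests/second

6243.51 requests/second


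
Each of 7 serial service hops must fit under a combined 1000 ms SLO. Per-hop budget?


Formula: per_stage = total_budget / stages
per_stage = 1000 / 7
per_stage = 142.86 ms

142.86 ms


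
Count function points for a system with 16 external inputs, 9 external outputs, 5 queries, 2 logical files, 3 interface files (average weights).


UFP = EI*4 + EO*5 + EQ*4 + ILF*10 + EIF*7
UFP = 16*4 + 9*5 + 5*4 + 2*10 + 3*7
UFP = 64 + 45 + 20 + 20 + 21
UFP = 170

170


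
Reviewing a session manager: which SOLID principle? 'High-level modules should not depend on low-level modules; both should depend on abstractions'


This describes the Dependency Inversion Principle (DIP)

Dependency Inversion Principle (DIP)


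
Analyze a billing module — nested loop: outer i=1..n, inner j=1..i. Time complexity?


Reasoning: triangle: n(n+1)/2 ~ n^2/2
Complexity: O(n^2)

O(n^2)


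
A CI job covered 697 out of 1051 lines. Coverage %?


Coverage = covered / total * 100
Coverage = 697 / 1051 * 100
Coverage = 66.32%

66.32%


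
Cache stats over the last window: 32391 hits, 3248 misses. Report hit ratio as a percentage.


Formula: hit rate = hits / (hits + misses) * 100
hit rate = 32391 / (32391 + 3248) * 100
hit rate = 32391 / 35639 * 100
hit rate = 90.89%

90.89%


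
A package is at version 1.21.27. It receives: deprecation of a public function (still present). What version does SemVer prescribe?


Current: 1.21.27
Change category: 'deprecation of a public function (still present)' → minor bump
SemVer rule: minor bump → increment MINOR, reset PATCH to 0 (MAJOR unchanged)
New: 1.22.0

1.22.0


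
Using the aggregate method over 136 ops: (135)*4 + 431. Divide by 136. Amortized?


Formula: Amortized cost = Total cost / Operations
Total cost = (135 * 4) + (1 * 431)
Total cost = 540 + 431 = 971
Amortized = 971 / 136 = 7.1397

7.1397


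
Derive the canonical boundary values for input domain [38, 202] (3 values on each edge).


Range: [38, 202]
Boundaries: just below min, min, min+1, max-1, max, just above max
Values: [37, 38, 39, 201, 202, 203]

[37, 38, 39, 201, 202, 203]


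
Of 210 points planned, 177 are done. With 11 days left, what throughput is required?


Formula: Required rate = Remaining points / Days left
Remaining = 210 - 177 = 33 points
Required rate = 33 / 11 = 3.0 points/day

3.0 points/day


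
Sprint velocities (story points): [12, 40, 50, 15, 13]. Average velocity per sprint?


Formula: Avg velocity = Total points / Number of sprints
Points: [12, 40, 50, 15, 13]
Sum = 12 + 40 + 50 + 15 + 13 = 130
Avg velocity = 130 / 5 = 26.0 points/sprint

26.0 points/sprint


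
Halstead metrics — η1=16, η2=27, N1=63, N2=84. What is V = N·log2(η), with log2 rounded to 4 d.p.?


Formula: V = N * log2(η), where N = N1 + N2 and η = η1 + η2
η = 16 + 27 = 43
N = 63 + 84 = 147
log2(43) ≈ 5.4263
V = 147 * 5.4263 = 797.67

797.67


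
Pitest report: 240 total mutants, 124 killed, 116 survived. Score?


Mutation score = killed / total * 100
Mutation score = 124 / 240 * 100
Mutation score = 51.67%

51.67%


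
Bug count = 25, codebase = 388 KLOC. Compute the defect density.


Defect density = defects / KLOC
Defect density = 25 / 388
Defect density = 0.064 defects/KLOC

0.064 defects/KLOC


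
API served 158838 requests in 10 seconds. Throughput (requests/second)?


Formula: throughput = requests / seconds
throughput = 158838 / 10
throughput = 15883.8 requests/second

15883.8 requests/second


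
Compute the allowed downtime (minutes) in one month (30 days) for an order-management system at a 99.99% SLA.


Formula: allowed downtime = period * (100 - SLA) / 100
Period (month (30 days)) = 43200 minutes
Unavailability fraction = (100 - 99.99) / 100
Allowed downtime = 43200 * (100 - 99.99) / 100
Allowed downtime = 4.32 minutes

4.32 minutes
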